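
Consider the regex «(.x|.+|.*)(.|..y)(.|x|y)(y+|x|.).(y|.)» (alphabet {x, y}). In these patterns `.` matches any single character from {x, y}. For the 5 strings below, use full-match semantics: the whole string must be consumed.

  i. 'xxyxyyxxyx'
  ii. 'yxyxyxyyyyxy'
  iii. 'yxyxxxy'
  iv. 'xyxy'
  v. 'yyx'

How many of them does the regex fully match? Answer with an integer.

i → match
ii → match
iii → match
iv → no match
v → no match
Total matched: 3

3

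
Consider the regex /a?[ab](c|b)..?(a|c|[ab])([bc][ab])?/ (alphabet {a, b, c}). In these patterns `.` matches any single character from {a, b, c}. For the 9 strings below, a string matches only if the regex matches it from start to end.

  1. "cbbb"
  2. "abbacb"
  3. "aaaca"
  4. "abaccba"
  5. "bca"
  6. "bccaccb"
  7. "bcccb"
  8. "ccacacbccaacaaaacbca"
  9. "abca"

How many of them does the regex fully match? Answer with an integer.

5

1 → no match
2 → match
3 → no match
4 → match
5 → no match
6 → match
7 → match
8 → no match
9 → match
Total matched: 5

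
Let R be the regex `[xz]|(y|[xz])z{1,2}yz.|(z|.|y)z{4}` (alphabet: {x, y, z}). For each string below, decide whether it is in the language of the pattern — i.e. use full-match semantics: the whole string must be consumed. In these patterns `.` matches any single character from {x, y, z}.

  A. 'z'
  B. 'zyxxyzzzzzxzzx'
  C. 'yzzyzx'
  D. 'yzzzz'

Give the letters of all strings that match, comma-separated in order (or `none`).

A, C, D

A → match
B → no match
C → match
D → match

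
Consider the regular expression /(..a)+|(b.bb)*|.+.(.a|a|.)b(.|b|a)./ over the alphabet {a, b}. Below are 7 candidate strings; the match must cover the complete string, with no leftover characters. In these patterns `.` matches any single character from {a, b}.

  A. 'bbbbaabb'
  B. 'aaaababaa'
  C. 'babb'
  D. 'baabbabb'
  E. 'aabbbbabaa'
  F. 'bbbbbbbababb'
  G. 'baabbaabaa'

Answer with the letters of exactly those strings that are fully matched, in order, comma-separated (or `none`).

B, C, E, G

A → no match
B → match
C → match
D → no match
E → match
F → no match
G → match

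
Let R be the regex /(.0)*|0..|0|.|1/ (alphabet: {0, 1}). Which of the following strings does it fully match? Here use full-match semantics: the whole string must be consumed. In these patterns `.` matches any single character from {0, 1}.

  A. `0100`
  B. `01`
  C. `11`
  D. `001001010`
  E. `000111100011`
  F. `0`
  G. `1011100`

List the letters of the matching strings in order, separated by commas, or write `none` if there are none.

F

A → no match
B → no match
C → no match
D → no match
E → no match
F → match
G → no match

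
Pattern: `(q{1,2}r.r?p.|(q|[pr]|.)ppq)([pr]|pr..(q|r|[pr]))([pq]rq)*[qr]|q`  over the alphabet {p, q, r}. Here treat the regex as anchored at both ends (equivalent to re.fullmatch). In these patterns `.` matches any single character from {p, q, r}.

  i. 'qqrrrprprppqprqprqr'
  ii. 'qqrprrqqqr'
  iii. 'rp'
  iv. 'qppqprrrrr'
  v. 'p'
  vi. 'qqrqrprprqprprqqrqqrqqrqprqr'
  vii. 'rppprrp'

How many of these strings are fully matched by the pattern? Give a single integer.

i → match
ii → no match
iii → no match
iv → match
v → no match
vi → match
vii → no match
Total matched: 3

3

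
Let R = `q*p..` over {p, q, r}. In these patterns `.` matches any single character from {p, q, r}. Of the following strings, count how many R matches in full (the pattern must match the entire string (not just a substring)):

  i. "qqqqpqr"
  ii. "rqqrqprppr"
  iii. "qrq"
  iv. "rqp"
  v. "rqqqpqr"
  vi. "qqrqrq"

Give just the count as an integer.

i → match
ii → no match
iii → no match
iv → no match
v → no match
vi → no match
Total matched: 1

1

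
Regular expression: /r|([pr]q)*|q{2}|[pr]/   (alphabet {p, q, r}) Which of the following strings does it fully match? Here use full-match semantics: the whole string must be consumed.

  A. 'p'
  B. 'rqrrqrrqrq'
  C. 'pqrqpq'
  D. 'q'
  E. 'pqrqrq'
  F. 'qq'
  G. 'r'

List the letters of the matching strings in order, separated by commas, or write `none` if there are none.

A → match
B → no match
C → match
D → no match
E → match
F → match
G → match

A, C, E, F, G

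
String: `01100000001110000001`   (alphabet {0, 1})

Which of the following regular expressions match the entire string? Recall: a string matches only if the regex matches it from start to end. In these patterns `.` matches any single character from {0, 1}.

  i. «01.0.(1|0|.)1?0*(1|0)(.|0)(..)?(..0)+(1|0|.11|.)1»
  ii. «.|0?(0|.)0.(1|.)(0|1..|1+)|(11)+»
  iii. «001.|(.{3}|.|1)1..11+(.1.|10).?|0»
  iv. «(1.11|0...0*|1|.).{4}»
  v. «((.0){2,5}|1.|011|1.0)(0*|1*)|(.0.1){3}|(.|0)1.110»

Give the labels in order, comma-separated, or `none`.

i

i → match
ii → no match
iii → no match
iv → no match
v → no match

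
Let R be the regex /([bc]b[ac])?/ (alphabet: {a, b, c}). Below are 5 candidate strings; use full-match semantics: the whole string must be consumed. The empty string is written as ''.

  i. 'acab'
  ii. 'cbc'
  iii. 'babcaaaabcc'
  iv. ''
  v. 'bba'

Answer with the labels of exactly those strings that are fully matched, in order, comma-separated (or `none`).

i. 'acab' → no match
ii. 'cbc' → match
iii. 'babcaaaabcc' → no match
iv. '' → match
v. 'bba' → match

ii, iv, v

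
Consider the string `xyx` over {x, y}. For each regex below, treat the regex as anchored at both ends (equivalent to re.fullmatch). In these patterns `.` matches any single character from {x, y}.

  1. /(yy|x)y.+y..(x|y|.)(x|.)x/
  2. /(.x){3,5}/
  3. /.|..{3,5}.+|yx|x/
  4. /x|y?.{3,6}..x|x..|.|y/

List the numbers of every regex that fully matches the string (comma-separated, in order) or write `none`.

1 → no match
2 → no match
3 → no match
4 → match

4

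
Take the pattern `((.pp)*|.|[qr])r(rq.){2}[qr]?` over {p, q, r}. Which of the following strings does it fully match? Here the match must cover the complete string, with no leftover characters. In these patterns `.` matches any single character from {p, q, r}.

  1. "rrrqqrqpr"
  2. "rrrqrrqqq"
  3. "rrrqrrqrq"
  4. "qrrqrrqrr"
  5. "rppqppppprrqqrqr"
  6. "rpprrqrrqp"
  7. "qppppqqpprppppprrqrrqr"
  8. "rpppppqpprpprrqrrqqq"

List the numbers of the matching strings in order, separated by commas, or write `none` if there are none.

1, 2, 3, 4, 5, 6, 8

1 → match
2 → match
3 → match
4 → match
5 → match
6 → match
7 → no match
8 → match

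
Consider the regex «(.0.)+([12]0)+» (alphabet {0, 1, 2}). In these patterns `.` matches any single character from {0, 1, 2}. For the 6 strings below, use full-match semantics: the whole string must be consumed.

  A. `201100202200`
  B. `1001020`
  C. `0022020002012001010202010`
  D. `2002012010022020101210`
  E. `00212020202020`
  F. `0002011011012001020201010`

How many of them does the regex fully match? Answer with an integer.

3

A → no match
B → match
C → match
D → no match
E → no match
F → match
Total matched: 3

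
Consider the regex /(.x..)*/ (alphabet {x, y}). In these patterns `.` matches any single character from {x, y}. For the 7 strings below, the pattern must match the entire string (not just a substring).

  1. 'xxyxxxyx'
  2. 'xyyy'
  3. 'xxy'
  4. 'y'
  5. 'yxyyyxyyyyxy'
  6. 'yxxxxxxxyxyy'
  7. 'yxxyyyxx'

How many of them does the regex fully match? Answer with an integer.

2

1 → match
2 → no match
3 → no match
4 → no match
5 → no match
6 → match
7 → no match
Total matched: 2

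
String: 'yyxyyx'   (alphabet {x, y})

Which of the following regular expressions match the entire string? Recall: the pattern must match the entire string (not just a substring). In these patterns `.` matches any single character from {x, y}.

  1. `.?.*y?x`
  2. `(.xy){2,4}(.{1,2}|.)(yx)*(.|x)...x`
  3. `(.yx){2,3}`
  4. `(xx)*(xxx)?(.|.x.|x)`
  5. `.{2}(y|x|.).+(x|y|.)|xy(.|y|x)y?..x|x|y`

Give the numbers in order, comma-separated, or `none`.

1 → match
2 → no match
3 → match
4 → no match
5 → match

1, 3, 5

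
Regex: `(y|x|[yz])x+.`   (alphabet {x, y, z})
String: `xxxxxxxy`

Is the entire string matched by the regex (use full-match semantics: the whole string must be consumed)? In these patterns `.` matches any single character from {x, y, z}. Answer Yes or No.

Yes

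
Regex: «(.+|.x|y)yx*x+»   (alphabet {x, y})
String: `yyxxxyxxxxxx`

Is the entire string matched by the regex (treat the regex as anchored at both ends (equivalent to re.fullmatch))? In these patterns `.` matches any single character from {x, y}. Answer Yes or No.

Yes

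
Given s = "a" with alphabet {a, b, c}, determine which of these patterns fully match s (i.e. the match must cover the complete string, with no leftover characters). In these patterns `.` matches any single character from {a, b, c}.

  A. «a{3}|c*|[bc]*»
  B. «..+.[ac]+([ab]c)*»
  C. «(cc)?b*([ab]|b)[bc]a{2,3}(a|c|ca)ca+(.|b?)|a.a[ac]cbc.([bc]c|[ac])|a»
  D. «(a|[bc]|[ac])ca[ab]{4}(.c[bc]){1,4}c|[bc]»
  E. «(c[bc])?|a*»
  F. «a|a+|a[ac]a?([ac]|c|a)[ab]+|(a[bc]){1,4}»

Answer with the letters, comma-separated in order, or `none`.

C, E, F

A → no match
B → no match
C → match
D → no match
E → match
F → match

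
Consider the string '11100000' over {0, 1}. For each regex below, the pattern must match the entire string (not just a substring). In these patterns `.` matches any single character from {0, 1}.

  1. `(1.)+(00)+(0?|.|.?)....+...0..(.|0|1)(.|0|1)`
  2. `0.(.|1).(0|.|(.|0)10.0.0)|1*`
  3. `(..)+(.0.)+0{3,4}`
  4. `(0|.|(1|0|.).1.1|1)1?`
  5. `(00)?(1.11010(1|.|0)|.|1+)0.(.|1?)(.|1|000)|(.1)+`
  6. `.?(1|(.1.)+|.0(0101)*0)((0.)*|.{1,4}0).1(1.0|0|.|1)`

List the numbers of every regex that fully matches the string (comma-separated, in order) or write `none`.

3, 5

1 → no match
2 → no match
3 → match
4 → no match
5 → match
6 → no match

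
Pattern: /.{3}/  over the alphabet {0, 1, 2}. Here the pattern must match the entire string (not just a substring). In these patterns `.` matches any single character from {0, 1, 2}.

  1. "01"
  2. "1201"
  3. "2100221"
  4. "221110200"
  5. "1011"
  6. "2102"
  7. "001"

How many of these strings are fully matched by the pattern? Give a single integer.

1

1. "01" → no match
2. "1201" → no match
3. "2100221" → no match
4. "221110200" → no match
5. "1011" → no match
6. "2102" → no match
7. "001" → match
Total matched: 1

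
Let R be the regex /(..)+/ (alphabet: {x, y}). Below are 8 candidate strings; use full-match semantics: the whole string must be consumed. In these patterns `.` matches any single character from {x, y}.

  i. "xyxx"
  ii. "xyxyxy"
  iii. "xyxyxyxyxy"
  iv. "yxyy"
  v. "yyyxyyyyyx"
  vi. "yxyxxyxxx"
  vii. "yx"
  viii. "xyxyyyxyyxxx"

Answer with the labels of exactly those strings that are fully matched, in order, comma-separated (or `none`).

i, ii, iii, iv, v, vii, viii

i. "xyxx" → match
ii. "xyxyxy" → match
iii. "xyxyxyxyxy" → match
iv. "yxyy" → match
v. "yyyxyyyyyx" → match
vi. "yxyxxyxxx" → no match
vii. "yx" → match
viii. "xyxyyyxyyxxx" → match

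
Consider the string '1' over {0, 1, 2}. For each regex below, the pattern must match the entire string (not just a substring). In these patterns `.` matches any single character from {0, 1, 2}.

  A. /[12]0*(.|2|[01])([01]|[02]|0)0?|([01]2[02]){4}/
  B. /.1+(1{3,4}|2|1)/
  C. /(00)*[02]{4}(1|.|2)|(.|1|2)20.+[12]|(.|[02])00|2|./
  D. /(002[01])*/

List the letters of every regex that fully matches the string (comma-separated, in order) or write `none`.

A → no match
B → no match
C → match
D → no match

C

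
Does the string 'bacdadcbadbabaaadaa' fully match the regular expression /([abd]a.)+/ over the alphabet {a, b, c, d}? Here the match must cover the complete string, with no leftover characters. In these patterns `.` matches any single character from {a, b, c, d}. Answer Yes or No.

No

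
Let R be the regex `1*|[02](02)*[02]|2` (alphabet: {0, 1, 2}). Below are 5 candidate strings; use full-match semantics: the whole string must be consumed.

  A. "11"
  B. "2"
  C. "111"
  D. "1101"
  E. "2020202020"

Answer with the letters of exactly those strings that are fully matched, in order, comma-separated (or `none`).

A, B, C, E

A → match
B → match
C → match
D → no match
E → match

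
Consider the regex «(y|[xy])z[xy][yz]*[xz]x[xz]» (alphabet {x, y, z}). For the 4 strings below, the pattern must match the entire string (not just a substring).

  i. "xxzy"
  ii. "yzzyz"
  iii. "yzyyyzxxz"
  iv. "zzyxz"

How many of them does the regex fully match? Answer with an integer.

i. "xxzy" → no match
ii. "yzzyz" → no match
iii. "yzyyyzxxz" → match
iv. "zzyxz" → no match
Total matched: 1

1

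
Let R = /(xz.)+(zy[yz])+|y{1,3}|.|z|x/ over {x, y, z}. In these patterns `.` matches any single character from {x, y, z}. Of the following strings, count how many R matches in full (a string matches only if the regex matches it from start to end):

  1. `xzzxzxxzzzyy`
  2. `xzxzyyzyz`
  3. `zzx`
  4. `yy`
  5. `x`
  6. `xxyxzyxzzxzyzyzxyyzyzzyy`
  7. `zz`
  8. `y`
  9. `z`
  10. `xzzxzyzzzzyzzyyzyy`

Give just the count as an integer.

1 → match
2 → match
3 → no match
4 → match
5 → match
6 → no match
7 → no match
8 → match
9 → match
10 → no match
Total matched: 6

6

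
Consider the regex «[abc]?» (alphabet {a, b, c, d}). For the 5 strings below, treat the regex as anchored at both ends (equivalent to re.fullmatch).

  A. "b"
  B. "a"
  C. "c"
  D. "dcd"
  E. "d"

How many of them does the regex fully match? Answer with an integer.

A → match
B → match
C → match
D → no match
E → no match
Total matched: 3

3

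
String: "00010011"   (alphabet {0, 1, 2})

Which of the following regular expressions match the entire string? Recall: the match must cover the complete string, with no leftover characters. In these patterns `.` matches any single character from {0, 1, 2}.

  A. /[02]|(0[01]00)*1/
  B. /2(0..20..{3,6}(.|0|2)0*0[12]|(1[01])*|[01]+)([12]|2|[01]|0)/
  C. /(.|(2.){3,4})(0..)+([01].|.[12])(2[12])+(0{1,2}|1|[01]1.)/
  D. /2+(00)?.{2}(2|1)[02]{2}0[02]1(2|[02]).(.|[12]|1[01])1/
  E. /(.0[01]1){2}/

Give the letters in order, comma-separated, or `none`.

E

A → no match
B → no match — must start with "2"
C → no match
D → no match — must start with "2"
E → match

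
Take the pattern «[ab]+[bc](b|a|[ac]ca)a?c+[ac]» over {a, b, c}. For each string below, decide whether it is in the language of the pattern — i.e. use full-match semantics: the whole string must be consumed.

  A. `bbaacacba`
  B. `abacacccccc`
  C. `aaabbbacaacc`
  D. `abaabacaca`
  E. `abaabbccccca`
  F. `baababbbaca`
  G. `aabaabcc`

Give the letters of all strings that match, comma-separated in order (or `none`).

A. `bbaacacba` → no match
B. `abacacccccc` → match
C. `aaabbbacaacc` → match
D. `abaabacaca` → match
E. `abaabbccccca` → match
F. `baababbbaca` → match
G. `aabaabcc` → no match

B, C, D, E, F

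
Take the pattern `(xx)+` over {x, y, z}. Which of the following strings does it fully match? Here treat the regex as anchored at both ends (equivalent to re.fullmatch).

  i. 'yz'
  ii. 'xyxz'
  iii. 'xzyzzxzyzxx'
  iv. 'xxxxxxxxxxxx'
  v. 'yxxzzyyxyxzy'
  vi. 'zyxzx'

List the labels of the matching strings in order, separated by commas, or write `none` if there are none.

i → no match — must start with 'xx'
ii → no match — must start with 'xx'
iii → no match — must start with 'xx'
iv → match
v → no match — must start with 'xx'
vi → no match — must start with 'xx'

iv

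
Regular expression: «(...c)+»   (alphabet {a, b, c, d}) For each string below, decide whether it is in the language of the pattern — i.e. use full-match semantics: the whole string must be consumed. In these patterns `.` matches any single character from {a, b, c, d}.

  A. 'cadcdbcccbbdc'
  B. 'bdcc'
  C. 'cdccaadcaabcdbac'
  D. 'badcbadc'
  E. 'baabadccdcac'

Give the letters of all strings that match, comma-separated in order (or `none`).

B, C, D

A → no match
B → match
C → match
D → match
E → no match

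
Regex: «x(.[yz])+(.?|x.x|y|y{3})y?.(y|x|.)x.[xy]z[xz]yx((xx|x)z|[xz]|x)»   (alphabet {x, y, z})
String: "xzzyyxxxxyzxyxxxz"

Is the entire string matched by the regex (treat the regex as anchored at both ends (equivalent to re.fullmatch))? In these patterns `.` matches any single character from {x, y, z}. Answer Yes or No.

Yes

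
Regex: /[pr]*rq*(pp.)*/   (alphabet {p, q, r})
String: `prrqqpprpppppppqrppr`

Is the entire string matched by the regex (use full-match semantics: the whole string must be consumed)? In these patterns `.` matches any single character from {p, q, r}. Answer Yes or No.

No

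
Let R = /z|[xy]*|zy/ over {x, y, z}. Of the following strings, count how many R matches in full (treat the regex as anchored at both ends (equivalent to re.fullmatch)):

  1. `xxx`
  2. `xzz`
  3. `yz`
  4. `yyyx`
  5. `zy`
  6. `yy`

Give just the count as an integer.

1. `xxx` → match
2. `xzz` → no match
3. `yz` → no match
4. `yyyx` → match
5. `zy` → match
6. `yy` → match
Total matched: 4

4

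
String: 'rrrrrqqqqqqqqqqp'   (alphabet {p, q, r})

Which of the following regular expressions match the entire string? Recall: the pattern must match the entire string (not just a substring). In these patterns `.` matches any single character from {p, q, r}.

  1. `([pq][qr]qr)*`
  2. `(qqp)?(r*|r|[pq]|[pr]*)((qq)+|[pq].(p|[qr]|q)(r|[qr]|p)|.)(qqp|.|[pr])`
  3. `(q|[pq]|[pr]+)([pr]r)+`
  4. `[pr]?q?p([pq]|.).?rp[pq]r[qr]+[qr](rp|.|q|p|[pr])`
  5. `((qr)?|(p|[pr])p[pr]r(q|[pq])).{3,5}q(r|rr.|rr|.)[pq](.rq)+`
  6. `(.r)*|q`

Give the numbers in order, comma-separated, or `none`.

2

1 → no match
2 → match
3 → no match — must end with 'r'
4 → no match
5 → no match — must end with 'rq'
6 → no match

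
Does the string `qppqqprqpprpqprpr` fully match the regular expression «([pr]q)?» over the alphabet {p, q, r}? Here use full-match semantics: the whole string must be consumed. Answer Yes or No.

No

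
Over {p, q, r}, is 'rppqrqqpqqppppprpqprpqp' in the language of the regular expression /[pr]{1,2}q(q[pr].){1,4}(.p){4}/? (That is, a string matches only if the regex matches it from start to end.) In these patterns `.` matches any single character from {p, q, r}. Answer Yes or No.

No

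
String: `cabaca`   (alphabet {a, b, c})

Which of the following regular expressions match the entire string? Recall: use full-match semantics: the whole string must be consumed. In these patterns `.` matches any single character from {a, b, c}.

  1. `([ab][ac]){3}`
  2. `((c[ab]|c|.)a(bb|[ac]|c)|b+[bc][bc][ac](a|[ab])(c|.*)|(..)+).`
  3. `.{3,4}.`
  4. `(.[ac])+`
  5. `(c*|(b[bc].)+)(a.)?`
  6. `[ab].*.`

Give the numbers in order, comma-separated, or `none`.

1 → no match
2 → no match
3 → no match
4 → match
5 → no match
6 → no match

4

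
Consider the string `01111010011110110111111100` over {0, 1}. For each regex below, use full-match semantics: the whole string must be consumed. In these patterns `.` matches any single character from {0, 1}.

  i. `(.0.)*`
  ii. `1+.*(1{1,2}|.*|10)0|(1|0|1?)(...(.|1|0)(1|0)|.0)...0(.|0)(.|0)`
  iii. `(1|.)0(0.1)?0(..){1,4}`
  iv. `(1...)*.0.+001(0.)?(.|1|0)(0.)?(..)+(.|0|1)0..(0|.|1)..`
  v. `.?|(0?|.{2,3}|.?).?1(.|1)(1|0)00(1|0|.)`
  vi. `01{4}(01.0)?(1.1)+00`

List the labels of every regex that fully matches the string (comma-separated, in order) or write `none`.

vi

i → no match
ii → no match
iii → no match
iv → no match
v → no match
vi → match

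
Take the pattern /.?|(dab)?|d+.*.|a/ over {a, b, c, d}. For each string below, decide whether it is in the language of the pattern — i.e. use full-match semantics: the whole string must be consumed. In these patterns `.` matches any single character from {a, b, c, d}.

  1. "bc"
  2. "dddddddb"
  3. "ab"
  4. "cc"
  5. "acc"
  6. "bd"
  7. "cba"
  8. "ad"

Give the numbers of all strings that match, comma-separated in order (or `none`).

2

1 → no match
2 → match
3 → no match
4 → no match
5 → no match
6 → no match
7 → no match
8 → no match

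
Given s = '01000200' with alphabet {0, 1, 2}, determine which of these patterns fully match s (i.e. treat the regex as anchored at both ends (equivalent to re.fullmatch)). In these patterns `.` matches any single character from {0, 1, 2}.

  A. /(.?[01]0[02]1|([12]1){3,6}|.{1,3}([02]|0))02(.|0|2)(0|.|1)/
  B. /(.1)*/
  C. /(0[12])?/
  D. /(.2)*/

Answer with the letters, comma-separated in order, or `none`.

A → match
B → no match
C → no match
D → no match

A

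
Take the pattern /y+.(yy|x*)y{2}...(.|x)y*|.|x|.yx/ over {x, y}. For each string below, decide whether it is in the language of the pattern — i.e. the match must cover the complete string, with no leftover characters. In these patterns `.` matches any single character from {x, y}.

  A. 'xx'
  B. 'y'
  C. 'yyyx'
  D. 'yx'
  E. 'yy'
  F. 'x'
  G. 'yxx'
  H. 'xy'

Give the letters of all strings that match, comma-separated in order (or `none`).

B, F

A → no match
B → match
C → no match
D → no match
E → no match
F → match
G → no match
H → no match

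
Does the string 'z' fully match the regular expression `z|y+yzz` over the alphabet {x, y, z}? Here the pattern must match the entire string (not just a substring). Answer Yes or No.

Yes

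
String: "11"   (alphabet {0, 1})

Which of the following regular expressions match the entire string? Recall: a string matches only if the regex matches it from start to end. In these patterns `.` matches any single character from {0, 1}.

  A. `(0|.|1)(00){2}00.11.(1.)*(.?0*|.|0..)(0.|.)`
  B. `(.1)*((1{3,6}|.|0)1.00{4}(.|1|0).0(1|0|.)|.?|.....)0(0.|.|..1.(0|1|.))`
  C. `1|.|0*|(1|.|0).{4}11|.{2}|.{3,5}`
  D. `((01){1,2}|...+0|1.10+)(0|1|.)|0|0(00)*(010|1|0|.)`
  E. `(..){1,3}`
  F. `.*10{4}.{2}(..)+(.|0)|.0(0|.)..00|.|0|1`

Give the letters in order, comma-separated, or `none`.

A → no match
B → no match
C → match
D → no match
E → match
F → no match

C, E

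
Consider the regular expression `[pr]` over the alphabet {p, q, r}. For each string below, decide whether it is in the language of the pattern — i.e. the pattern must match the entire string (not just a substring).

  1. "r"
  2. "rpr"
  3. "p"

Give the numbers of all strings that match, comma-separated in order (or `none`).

1 → match
2 → no match
3 → match

1, 3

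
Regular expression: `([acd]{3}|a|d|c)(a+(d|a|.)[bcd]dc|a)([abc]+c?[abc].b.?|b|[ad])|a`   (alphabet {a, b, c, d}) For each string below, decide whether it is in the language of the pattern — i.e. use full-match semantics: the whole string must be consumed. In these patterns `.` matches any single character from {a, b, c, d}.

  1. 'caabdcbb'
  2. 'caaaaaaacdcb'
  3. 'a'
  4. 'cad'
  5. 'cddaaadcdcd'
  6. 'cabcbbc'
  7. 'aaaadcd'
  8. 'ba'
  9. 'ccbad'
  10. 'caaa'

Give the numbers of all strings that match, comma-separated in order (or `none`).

1. 'caabdcbb' → no match
2. 'caaaaaaacdcb' → match
3. 'a' → match
4. 'cad' → match
5. 'cddaaadcdcd' → match
6. 'cabcbbc' → match
7. 'aaaadcd' → no match
8. 'ba' → no match
9. 'ccbad' → no match
10. 'caaa' → no match

2, 3, 4, 5, 6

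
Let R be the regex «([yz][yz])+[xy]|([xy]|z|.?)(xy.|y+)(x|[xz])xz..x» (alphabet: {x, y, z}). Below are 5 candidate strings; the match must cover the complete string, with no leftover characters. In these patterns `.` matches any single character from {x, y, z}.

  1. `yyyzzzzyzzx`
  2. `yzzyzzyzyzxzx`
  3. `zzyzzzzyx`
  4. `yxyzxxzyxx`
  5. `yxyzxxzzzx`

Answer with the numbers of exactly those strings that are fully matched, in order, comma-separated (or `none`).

1 → match
2 → no match
3 → match
4 → match
5 → match

1, 3, 4, 5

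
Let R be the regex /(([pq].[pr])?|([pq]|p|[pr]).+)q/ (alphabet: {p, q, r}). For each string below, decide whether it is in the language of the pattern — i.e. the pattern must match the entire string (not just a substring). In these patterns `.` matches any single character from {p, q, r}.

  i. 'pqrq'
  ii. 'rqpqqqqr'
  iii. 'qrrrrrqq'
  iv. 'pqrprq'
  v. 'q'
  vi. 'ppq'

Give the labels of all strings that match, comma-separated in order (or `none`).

i → match
ii → no match — must end with 'q'
iii → match
iv → match
v → match
vi → match

i, iii, iv, v, vi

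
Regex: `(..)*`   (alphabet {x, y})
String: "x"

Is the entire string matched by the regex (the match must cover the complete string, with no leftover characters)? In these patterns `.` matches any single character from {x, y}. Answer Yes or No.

No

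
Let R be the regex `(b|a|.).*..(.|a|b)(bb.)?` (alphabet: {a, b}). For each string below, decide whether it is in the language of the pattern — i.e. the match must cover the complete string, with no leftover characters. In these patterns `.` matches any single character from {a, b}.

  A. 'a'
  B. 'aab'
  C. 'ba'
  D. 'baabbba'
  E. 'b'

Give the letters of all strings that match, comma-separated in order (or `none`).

A → no match
B → no match
C → no match
D → match
E → no match

D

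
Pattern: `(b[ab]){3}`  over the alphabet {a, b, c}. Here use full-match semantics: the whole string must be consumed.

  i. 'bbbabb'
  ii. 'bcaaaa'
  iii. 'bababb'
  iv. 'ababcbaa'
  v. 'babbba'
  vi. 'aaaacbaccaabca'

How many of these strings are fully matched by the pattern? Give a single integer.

3

i → match
ii → no match
iii → match
iv → no match — must start with 'b'
v → match
vi → no match — must start with 'b'
Total matched: 3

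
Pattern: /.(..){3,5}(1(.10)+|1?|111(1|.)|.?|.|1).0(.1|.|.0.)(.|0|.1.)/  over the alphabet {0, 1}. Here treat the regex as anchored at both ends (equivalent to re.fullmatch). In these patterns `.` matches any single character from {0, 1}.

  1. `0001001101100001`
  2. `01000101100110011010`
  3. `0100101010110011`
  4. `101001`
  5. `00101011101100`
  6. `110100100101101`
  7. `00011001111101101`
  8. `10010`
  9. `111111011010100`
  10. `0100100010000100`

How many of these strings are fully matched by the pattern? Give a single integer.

1 → match
2 → no match
3 → match
4 → no match
5 → no match
6 → no match
7 → no match
8 → no match
9 → no match
10 → no match
Total matched: 2

2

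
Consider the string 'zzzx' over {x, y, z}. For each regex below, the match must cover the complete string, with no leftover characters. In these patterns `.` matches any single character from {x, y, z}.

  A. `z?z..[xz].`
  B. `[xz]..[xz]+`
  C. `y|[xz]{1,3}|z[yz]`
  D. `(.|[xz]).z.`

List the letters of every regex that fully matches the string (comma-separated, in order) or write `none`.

B, D

A → no match
B → match
C → no match
D → match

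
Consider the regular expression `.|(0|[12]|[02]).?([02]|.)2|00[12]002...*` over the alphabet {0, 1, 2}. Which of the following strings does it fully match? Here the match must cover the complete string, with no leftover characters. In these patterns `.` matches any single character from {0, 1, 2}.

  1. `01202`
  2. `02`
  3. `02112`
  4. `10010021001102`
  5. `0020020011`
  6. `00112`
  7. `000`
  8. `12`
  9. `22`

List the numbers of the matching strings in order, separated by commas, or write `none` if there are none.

1 → no match
2 → no match
3 → no match
4 → no match
5 → match
6 → no match
7 → no match
8 → no match
9 → no match

5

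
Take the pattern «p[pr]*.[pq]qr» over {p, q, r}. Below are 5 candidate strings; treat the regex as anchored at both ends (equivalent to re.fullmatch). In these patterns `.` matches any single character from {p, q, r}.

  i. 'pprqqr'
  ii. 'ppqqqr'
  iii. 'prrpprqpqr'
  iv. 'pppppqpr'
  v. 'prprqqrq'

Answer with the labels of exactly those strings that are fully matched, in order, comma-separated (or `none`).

i → match
ii → match
iii → match
iv → no match — must end with 'qr'
v → no match — must end with 'qr'

i, ii, iii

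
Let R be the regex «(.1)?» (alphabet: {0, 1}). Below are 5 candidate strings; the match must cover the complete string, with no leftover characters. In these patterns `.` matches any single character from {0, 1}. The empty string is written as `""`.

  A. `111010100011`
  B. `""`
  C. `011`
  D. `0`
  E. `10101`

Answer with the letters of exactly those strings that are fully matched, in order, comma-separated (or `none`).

A → no match
B → match
C → no match
D → no match
E → no match

B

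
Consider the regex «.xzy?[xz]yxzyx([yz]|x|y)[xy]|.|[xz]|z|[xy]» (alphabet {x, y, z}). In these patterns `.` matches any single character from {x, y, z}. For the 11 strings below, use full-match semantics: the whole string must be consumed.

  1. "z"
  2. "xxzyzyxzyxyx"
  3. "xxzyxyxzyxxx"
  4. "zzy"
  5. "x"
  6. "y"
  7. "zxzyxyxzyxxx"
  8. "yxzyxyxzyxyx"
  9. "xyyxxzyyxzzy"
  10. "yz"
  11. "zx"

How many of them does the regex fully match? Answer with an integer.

7

1 → match
2 → match
3 → match
4 → no match
5 → match
6 → match
7 → match
8 → match
9 → no match
10 → no match
11 → no match
Total matched: 7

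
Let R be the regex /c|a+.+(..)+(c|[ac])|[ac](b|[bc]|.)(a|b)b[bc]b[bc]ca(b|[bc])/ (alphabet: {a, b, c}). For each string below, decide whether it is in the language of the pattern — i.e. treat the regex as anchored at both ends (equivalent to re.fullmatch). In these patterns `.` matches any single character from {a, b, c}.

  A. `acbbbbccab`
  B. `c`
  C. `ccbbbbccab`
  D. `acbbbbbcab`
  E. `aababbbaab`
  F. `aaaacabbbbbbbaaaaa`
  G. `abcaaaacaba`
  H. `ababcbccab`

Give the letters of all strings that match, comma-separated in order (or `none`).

A → match
B → match
C → match
D → match
E → no match
F → match
G → match
H → match

A, B, C, D, F, G, H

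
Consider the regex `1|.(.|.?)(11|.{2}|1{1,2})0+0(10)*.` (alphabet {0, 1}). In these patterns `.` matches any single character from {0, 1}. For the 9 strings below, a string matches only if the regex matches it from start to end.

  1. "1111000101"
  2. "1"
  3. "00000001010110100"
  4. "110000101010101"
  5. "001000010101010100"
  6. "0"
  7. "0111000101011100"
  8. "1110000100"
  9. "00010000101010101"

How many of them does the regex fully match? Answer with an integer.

1 → match
2 → match
3 → no match
4 → match
5 → match
6 → no match
7 → no match
8 → match
9 → match
Total matched: 6

6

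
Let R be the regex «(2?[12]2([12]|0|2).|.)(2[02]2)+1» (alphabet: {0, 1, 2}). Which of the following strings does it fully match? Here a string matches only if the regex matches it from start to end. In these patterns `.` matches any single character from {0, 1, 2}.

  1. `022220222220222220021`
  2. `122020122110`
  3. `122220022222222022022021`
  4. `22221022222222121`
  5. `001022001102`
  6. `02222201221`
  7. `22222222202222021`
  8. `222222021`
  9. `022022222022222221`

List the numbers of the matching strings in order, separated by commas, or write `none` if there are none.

8

1 → no match
2 → no match — must end with `21`
3 → no match
4 → no match
5 → no match — must end with `21`
6 → no match
7 → no match
8 → match
9 → no match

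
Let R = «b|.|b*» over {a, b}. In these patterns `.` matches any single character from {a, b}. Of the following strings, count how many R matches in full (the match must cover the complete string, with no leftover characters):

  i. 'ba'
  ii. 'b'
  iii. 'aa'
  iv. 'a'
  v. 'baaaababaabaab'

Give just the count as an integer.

2

i → no match
ii → match
iii → no match
iv → match
v → no match
Total matched: 2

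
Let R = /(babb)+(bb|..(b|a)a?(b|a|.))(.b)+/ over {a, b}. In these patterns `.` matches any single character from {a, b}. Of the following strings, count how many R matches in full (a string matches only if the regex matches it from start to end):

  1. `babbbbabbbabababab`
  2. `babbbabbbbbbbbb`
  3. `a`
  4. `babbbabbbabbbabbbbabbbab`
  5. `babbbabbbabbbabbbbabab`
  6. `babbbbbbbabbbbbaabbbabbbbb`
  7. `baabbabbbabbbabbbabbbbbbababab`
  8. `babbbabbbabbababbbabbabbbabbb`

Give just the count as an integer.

3

1 → match
2 → no match
3 → no match — must start with `babb`
4 → match
5 → match
6 → no match
7 → no match — must start with `babb`
8 → no match
Total matched: 3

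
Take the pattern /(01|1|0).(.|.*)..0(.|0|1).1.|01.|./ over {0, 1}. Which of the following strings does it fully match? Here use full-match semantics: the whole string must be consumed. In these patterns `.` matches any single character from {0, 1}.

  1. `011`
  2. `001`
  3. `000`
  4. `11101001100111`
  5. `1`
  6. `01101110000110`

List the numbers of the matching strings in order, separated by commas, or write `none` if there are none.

1, 4, 5, 6

1 → match
2 → no match
3 → no match
4 → match
5 → match
6 → match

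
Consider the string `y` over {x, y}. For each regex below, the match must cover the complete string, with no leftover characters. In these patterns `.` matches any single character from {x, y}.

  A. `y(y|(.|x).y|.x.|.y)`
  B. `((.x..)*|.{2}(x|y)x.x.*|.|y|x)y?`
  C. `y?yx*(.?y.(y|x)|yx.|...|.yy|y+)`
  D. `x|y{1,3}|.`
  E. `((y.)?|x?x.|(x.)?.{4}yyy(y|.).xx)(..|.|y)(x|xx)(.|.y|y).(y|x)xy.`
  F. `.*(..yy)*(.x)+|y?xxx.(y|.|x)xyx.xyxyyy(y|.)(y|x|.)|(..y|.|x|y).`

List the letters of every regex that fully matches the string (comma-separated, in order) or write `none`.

B, D

A → no match
B → match
C → no match
D → match
E → no match
F → no match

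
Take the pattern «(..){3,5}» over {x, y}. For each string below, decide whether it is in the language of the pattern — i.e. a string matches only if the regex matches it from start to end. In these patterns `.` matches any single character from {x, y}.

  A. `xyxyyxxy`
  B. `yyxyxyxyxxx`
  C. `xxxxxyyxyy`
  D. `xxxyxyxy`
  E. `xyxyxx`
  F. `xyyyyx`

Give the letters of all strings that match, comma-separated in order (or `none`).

A → match
B → no match
C → match
D → match
E → match
F → match

A, C, D, E, F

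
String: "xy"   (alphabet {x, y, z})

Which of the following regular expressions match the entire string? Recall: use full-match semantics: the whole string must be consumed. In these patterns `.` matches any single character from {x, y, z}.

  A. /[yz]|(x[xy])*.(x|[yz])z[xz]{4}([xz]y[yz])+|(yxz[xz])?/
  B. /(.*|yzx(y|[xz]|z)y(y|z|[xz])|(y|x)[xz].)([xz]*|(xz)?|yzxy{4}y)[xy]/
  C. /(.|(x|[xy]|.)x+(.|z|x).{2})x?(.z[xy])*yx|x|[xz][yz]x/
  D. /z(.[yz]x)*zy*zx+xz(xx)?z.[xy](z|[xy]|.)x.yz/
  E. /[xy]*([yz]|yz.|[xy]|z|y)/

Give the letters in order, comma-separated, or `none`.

A → no match
B → match
C → no match
D → no match — must start with "z"
E → match

B, E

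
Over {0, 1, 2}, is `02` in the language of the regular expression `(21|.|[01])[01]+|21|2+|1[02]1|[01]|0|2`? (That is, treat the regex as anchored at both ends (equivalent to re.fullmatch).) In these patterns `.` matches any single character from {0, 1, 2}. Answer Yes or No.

No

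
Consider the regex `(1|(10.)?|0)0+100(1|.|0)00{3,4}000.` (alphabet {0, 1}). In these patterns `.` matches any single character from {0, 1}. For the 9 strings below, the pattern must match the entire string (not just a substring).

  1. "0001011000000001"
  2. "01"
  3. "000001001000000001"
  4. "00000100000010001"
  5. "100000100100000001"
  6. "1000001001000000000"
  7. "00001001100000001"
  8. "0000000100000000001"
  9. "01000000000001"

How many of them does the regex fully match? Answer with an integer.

1 → no match
2 → no match
3 → match
4 → no match
5 → match
6 → match
7 → no match
8 → match
9 → match
Total matched: 5

5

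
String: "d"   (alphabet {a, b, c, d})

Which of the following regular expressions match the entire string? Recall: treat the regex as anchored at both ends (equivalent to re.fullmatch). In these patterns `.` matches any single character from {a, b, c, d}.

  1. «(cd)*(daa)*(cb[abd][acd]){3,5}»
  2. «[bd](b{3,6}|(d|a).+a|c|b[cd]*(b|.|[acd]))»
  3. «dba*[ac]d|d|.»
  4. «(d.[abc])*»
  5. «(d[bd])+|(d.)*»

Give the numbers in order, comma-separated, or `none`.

1 → no match
2 → no match
3 → match
4 → no match
5 → no match

3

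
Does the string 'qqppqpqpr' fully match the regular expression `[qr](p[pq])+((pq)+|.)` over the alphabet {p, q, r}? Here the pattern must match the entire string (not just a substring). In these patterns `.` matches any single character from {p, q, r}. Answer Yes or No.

No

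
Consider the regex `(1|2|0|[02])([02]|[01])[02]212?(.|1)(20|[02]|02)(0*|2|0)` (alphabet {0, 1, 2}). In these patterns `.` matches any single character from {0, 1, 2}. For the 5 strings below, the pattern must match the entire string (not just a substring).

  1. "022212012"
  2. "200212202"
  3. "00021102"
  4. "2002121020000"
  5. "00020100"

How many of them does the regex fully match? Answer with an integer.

3

1. "022212012" → no match
2. "200212202" → match
3. "00021102" → match
4 → match
5. "00020100" → no match
Total matched: 3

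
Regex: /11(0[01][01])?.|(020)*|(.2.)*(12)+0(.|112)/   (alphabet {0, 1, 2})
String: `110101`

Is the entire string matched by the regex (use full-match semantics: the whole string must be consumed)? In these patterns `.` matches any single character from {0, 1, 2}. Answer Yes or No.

Yes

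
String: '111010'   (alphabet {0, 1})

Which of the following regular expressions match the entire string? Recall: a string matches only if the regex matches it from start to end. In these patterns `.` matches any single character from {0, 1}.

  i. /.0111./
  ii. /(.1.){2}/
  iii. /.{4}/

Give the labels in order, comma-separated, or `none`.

i → no match
ii → match
iii → no match

ii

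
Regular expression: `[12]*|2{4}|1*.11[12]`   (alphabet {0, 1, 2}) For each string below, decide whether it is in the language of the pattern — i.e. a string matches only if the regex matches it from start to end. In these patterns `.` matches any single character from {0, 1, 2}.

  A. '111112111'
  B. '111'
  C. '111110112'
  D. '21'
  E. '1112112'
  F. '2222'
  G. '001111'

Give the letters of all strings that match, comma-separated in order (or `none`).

A → match
B → match
C → match
D → match
E → match
F → match
G → no match

A, B, C, D, E, F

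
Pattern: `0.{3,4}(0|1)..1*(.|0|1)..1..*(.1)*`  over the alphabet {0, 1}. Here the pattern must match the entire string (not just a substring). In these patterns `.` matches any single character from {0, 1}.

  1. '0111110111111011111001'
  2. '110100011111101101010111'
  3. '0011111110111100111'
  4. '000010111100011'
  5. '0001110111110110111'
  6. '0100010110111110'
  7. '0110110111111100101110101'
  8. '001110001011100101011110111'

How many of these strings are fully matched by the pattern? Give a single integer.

7

1 → match
2 → no match — must start with '0'
3 → match
4 → match
5 → match
6 → match
7 → match
8 → match
Total matched: 7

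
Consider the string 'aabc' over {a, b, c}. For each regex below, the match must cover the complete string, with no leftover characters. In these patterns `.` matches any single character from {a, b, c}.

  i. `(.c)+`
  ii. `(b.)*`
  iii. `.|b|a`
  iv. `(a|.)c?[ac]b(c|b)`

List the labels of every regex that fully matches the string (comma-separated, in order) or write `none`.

i → no match
ii → no match
iii → no match
iv → match

iv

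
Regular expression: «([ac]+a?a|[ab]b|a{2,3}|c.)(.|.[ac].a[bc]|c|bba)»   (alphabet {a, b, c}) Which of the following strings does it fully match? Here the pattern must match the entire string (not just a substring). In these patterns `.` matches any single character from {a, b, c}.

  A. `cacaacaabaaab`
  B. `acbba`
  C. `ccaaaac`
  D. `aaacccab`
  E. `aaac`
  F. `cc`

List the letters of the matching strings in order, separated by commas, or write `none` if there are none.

A → match
B → no match
C → match
D → match
E → match
F → no match

A, C, D, E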